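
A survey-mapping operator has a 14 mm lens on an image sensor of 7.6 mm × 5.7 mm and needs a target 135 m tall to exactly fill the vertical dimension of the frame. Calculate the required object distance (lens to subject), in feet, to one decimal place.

1087.9 ft

W: 135 m = 135000 mm.
Magnification m = h/W = dᵢ/dₒ; combined with 1/f = 1/dₒ + 1/dᵢ this gives dₒ = f·(1 + W/h).
dₒ = 14 mm × (1 + 135000/5.7) = 14 × 23685.2105 ≈ 331592.947 mm = 331592.947/304.8 ft = 1087.9 ft.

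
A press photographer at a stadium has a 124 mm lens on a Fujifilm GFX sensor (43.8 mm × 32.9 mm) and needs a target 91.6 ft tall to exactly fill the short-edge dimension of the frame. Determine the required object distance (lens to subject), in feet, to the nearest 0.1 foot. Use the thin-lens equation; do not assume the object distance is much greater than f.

345.6 ft

W: 91.6 ft × 304.8 mm/ft = 27919.68 mm.
Magnification m = h/W = dᵢ/dₒ; combined with 1/f = 1/dₒ + 1/dᵢ this gives dₒ = f·(1 + W/h).
dₒ = 124 mm × (1 + 27919.7/32.9) = 124 × 849.6225 ≈ 105353.186 mm = 105353.186/304.8 ft = 345.647 ft.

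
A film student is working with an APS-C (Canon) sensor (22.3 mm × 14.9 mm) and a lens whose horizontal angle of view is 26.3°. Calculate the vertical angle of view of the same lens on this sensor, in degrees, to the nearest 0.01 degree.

From the horizontal AOV: f = 22.3 / (2·tan(13.15°)) = 22.3 / 0.46725 ≈ 47.7256 mm.
Vertical AOV = 2·arctan(14.9 / (2 × 47.7256)) = 2·arctan(0.15610) ≈ 17.7446°.

17.74°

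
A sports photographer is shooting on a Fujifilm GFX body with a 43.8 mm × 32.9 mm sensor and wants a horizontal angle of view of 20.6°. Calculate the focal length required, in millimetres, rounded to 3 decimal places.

From α = 2·arctan(w/2f) we get f = w / (2·tan(α/2)).
With w = 43.8 mm and α/2 = 10.3°, tan(α/2) ≈ 0.18173, so f ≈ 43.8 / 0.36346 ≈ 120.5079 mm.

120.508 mm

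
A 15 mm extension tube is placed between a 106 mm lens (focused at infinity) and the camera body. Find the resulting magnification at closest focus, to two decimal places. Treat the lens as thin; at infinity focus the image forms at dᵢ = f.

The tube moves the image plane from f to f + e, so dᵢ = 106 + 15 = 121 mm. Focus is achieved when 1/f = 1/dₒ + 1/dᵢ, giving dₒ = 1/(1/f − 1/(f+e)).
Magnification m = dᵢ/dₒ = (f+e)·(1/f − 1/(f+e)) = e/f = 15/106 ≈ 0.1415.

0.14×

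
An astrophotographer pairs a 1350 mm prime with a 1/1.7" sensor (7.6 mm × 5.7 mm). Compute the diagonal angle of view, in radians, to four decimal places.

Sensor diagonal = √(7.6² + 5.7²) = √90.2500 ≈ 9.5000 mm.
Angle of view α = 2·arctan(d/2f) with d = 9.5000 mm and f = 1350 mm.
d/2f = 0.00352; arctan(0.00352) ≈ 0.0035 rad, so α ≈ 0.0070 rad.

0.0070 rad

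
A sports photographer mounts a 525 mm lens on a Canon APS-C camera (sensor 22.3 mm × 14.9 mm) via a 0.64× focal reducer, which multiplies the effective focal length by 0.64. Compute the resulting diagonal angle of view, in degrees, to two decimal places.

Effective focal length f = 525 × 0.64 = 336 mm.
Sensor diagonal = √(22.3² + 14.9²) = √719.3000 ≈ 26.8198 mm.
α = 2·arctan(26.820 / (2 × 336)) = 2·arctan(0.03991) ≈ 4.5710°.

4.57°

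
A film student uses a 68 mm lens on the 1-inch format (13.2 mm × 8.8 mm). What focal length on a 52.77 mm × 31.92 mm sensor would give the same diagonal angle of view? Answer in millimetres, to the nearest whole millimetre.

Sensor diagonal = √(13.2² + 8.8²) = √251.6800 ≈ 15.8644 mm.
Sensor diagonal = √(52.77² + 31.92²) = √3803.5593 ≈ 61.6730 mm.
Equal angle of view means equal diagonal/f ratio, so f₂ = f₁ · (diagonal₂/diagonal₁) = 68 × 61.6730/15.8644.
f₂ = 68 × 3.88750 ≈ 264.350 mm.

264 mm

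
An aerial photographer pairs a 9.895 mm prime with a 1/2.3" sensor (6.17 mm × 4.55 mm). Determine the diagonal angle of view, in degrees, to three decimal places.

42.351°

Sensor diagonal = √(6.17² + 4.55²) = √58.7714 ≈ 7.6663 mm.
Angle of view α = 2·arctan(d/2f) with d = 7.6663 mm and f = 9.895 mm.
d/2f = 0.38738; arctan(0.38738) ≈ 21.1754°, so α ≈ 42.3507°.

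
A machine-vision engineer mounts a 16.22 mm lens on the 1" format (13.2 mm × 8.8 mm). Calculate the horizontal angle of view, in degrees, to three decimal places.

44.283°

Angle of view α = 2·arctan(w/2f) with w = 13.2 mm and f = 16.22 mm.
w/2f = 0.40691; arctan(0.40691) ≈ 22.1417°, so α ≈ 44.2833°.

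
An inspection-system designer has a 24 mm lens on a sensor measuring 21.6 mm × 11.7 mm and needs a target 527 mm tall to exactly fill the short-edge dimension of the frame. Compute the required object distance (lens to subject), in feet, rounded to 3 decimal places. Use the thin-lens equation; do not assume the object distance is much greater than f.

3.625 ft

Magnification m = h/W = dᵢ/dₒ; combined with 1/f = 1/dₒ + 1/dᵢ this gives dₒ = f·(1 + W/h).
dₒ = 24 mm × (1 + 527/11.7) = 24 × 46.0427 ≈ 1105.026 mm = 1105.026/304.8 ft = 3.62541 ft.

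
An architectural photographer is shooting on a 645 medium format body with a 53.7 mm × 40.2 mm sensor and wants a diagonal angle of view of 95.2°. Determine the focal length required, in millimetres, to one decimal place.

30.6 mm

Sensor diagonal = √(53.7² + 40.2²) = √4499.7300 ≈ 67.0800 mm.
From α = 2·arctan(d/2f) we get f = d / (2·tan(α/2)).
With d = 67.0800 mm and α/2 = 47.6°, tan(α/2) ≈ 1.09514, so f ≈ 67.0800 / 2.19028 ≈ 30.6262 mm.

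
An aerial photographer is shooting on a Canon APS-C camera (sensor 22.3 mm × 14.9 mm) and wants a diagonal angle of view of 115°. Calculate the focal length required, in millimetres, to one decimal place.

Sensor diagonal = √(22.3² + 14.9²) = √719.3000 ≈ 26.8198 mm.
From α = 2·arctan(d/2f) we get f = d / (2·tan(α/2)).
With d = 26.8198 mm and α/2 = 57.5°, tan(α/2) ≈ 1.56969, so f ≈ 26.8198 / 3.13937 ≈ 8.5430 mm.

8.5 mm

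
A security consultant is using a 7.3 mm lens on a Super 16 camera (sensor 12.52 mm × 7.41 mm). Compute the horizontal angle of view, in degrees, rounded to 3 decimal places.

Angle of view α = 2·arctan(w/2f) with w = 12.52 mm and f = 7.3 mm.
w/2f = 0.85753; arctan(0.85753) ≈ 40.6142°, so α ≈ 81.2284°.

81.228°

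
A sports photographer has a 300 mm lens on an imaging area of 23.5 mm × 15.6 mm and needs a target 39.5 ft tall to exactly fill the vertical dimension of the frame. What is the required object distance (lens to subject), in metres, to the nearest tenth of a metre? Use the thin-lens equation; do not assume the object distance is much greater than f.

W: 39.5 ft × 304.8 mm/ft = 12039.60 mm.
Magnification m = h/W = dᵢ/dₒ; combined with 1/f = 1/dₒ + 1/dᵢ this gives dₒ = f·(1 + W/h).
dₒ = 300 mm × (1 + 12039.6/15.6) = 300 × 772.7692 ≈ 231830.762 mm = 231.831 m.

231.8 m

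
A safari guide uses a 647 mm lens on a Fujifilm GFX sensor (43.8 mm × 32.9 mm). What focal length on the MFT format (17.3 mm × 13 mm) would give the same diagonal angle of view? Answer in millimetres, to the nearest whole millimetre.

Sensor diagonal = √(43.8² + 32.9²) = √3000.8500 ≈ 54.7800 mm.
Sensor diagonal = √(17.3² + 13²) = √468.2900 ≈ 21.6400 mm.
Equal angle of view means equal diagonal/f ratio, so f₂ = f₁ · (diagonal₂/diagonal₁) = 647 × 21.6400/54.7800.
f₂ = 647 × 0.39503 ≈ 255.587 mm.

256 mm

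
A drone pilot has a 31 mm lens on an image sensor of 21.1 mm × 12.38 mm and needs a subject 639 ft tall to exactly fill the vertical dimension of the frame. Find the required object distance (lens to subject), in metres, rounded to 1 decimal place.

487.7 m

W: 639 ft × 304.8 mm/ft = 194767.19 mm.
Magnification m = h/W = dᵢ/dₒ; combined with 1/f = 1/dₒ + 1/dᵢ this gives dₒ = f·(1 + W/h).
dₒ = 31 mm × (1 + 194767/12.38) = 31 × 15733.4066 ≈ 487735.605 mm = 487.736 m.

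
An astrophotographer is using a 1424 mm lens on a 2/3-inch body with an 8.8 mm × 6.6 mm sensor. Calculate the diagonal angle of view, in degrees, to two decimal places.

Sensor diagonal = √(8.8² + 6.6²) = √121.0000 ≈ 11.0000 mm.
Angle of view α = 2·arctan(d/2f) with d = 11.0000 mm and f = 1424 mm.
d/2f = 0.00386; arctan(0.00386) ≈ 0.2213°, so α ≈ 0.4426°.

0.44°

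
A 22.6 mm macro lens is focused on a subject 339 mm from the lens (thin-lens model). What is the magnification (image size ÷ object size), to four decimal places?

Thin lens: 1/f = 1/dₒ + 1/dᵢ → 1/dᵢ = 1/22.6 − 1/339 = 0.0412979 mm⁻¹, so dᵢ ≈ 24.2143 mm.
Magnification m = dᵢ/dₒ = 24.2143/339 ≈ 0.07143.

0.0714×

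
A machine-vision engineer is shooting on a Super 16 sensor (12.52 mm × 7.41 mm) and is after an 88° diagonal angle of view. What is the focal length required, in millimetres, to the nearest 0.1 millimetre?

7.5 mm

Sensor diagonal = √(12.52² + 7.41²) = √211.6585 ≈ 14.5485 mm.
From α = 2·arctan(d/2f) we get f = d / (2·tan(α/2)).
With d = 14.5485 mm and α/2 = 44°, tan(α/2) ≈ 0.96569, so f ≈ 14.5485 / 1.93138 ≈ 7.5327 mm.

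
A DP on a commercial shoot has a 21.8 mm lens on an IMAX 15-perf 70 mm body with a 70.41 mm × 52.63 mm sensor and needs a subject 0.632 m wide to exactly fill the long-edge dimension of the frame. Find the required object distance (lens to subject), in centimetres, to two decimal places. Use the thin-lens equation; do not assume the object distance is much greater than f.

21.75 cm

W: 0.632 m = 632 mm.
Magnification m = w/W = dᵢ/dₒ; combined with 1/f = 1/dₒ + 1/dᵢ this gives dₒ = f·(1 + W/w).
dₒ = 21.8 mm × (1 + 632/70.41) = 21.8 × 9.9760 ≈ 217.477 mm = 21.7477 cm.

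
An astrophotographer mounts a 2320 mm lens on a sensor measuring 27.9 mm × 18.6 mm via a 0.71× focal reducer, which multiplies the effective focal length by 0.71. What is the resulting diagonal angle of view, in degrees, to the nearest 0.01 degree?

1.17°

Effective focal length f = 2320 × 0.71 = 1647.2 mm.
Sensor diagonal = √(27.9² + 18.6²) = √1124.3700 ≈ 33.5316 mm.
α = 2·arctan(33.532 / (2 × 1647.2)) = 2·arctan(0.01018) ≈ 1.1663°.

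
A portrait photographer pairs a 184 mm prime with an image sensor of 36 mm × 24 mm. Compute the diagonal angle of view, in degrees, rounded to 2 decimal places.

13.41°

Sensor diagonal = √(36² + 24²) = √1872.0000 ≈ 43.2666 mm.
Angle of view α = 2·arctan(d/2f) with d = 43.2666 mm and f = 184 mm.
d/2f = 0.11757; arctan(0.11757) ≈ 6.7056°, so α ≈ 13.4112°.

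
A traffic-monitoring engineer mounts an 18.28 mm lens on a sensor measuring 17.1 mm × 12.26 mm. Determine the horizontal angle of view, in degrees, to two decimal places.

Angle of view α = 2·arctan(w/2f) with w = 17.1 mm and f = 18.28 mm.
w/2f = 0.46772; arctan(0.46772) ≈ 25.0666°, so α ≈ 50.1333°.

50.13°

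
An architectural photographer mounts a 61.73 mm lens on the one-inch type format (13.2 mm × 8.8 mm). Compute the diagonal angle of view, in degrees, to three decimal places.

Sensor diagonal = √(13.2² + 8.8²) = √251.6800 ≈ 15.8644 mm.
Angle of view α = 2·arctan(d/2f) with d = 15.8644 mm and f = 61.73 mm.
d/2f = 0.12850; arctan(0.12850) ≈ 7.3223°, so α ≈ 14.6446°.

14.645°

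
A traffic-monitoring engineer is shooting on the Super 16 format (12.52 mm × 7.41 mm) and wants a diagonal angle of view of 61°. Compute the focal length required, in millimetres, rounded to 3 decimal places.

Sensor diagonal = √(12.52² + 7.41²) = √211.6585 ≈ 14.5485 mm.
From α = 2·arctan(d/2f) we get f = d / (2·tan(α/2)).
With d = 14.5485 mm and α/2 = 30.5°, tan(α/2) ≈ 0.58905, so f ≈ 14.5485 / 1.17809 ≈ 12.3492 mm.

12.349 mm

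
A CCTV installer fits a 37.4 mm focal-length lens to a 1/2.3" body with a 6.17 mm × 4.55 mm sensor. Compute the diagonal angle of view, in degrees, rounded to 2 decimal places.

Sensor diagonal = √(6.17² + 4.55²) = √58.7714 ≈ 7.6663 mm.
Angle of view α = 2·arctan(d/2f) with d = 7.6663 mm and f = 37.4 mm.
d/2f = 0.10249; arctan(0.10249) ≈ 5.8518°, so α ≈ 11.7036°.

11.70°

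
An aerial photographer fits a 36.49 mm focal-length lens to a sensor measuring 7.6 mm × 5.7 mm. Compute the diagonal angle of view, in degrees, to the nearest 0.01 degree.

14.83°

Sensor diagonal = √(7.6² + 5.7²) = √90.2500 ≈ 9.5000 mm.
Angle of view α = 2·arctan(d/2f) with d = 9.5000 mm and f = 36.49 mm.
d/2f = 0.13017; arctan(0.13017) ≈ 7.4166°, so α ≈ 14.8333°.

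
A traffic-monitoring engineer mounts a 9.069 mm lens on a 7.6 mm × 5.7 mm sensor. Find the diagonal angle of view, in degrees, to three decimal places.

55.288°

Sensor diagonal = √(7.6² + 5.7²) = √90.2500 ≈ 9.5000 mm.
Angle of view α = 2·arctan(d/2f) with d = 9.5000 mm and f = 9.069 mm.
d/2f = 0.52376; arctan(0.52376) ≈ 27.6439°, so α ≈ 55.2877°.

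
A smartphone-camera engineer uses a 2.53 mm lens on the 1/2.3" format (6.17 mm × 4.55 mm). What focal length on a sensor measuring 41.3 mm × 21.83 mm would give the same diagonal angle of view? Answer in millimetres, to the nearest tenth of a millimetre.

15.4 mm

Sensor diagonal = √(6.17² + 4.55²) = √58.7714 ≈ 7.6663 mm.
Sensor diagonal = √(41.3² + 21.83²) = √2182.2389 ≈ 46.7144 mm.
Equal angle of view means equal diagonal/f ratio, so f₂ = f₁ · (diagonal₂/diagonal₁) = 2.53 × 46.7144/7.6663.
f₂ = 2.53 × 6.09352 ≈ 15.417 mm.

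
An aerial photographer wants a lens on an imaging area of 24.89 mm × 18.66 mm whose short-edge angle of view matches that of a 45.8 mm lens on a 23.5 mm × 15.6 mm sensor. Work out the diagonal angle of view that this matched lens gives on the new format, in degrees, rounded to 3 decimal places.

31.700°

Equal short-edge AOV ⇒ f₂ = f₁ · 18.66/15.6 = 45.8 × 1.19615 ≈ 54.7838 mm.
Sensor diagonal = √(24.89² + 18.66²) = √967.7077 ≈ 31.1080 mm.
Diagonal AOV on the new format = 2·arctan(31.1080 / (2 × 54.7838)) = 2·arctan(0.28392) ≈ 31.7002°.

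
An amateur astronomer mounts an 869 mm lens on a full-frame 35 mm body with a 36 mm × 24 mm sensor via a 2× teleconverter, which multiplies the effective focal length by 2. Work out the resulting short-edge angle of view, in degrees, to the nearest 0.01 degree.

0.79°

Effective focal length f = 869 × 2 = 1738 mm.
α = 2·arctan(24 / (2 × 1738)) = 2·arctan(0.00690) ≈ 0.7912°.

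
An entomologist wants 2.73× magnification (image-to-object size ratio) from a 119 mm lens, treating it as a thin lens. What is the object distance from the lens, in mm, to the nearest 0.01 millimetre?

162.59 mm

With m = dᵢ/dₒ and 1/f = 1/dₒ + 1/dᵢ, substituting dᵢ = m·dₒ gives 1/f = (1 + 1/m)/dₒ, hence dₒ = f·(1 + 1/m).
dₒ = 119 × (1 + 1/2.73) = 119 × 1.36630 ≈ 162.590 mm.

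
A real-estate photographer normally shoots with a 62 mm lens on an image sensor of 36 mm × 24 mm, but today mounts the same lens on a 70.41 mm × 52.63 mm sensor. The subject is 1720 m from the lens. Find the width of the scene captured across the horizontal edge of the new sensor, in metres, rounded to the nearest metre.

The focal length stays 62 mm; the relevant sensor dimension is now w = 70.41 mm. Object distance dₒ = 1720 m = 1.72e+06 mm.
Thin-lens field width W = w·(dₒ − f)/f = 70.41 × (1.72e+06 − 62)/62 ≈ 1953239.267 mm = 1953.24 m.

1953 m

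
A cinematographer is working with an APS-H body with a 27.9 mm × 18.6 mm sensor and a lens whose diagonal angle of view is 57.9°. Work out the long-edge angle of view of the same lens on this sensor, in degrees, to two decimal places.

49.43°

Sensor diagonal = √(27.9² + 18.6²) = √1124.3700 ≈ 33.5316 mm.
From the diagonal AOV: f = 33.5316 / (2·tan(28.95°)) = 33.5316 / 1.10634 ≈ 30.3087 mm.
Long-edge AOV = 2·arctan(27.9 / (2 × 30.3087)) = 2·arctan(0.46026) ≈ 49.4299°.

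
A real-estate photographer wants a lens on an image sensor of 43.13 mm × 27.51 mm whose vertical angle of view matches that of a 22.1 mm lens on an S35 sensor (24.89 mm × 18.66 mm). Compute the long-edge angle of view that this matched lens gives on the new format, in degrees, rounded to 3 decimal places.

66.999°

Equal vertical AOV ⇒ f₂ = f₁ · 27.51/18.66 = 22.1 × 1.47428 ≈ 32.5815 mm.
Long-edge AOV on the new format = 2·arctan(43.13 / (2 × 32.5815)) = 2·arctan(0.66188) ≈ 66.9994°.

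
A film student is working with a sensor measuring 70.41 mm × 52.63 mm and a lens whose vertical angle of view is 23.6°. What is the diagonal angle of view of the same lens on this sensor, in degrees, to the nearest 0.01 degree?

From the vertical AOV: f = 52.63 / (2·tan(11.8°)) = 52.63 / 0.41782 ≈ 125.9628 mm.
Sensor diagonal = √(70.41² + 52.63²) = √7727.4850 ≈ 87.9061 mm.
Diagonal AOV = 2·arctan(87.9061 / (2 × 125.9628)) = 2·arctan(0.34894) ≈ 38.4715°.

38.47°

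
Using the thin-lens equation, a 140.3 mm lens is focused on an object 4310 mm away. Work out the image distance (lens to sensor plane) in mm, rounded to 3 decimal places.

145.021 mm

1/dᵢ = 1/f − 1/dₒ = 1/140.3 − 1/4310 = 0.0068956 mm⁻¹.
dᵢ = 1/0.0068956 ≈ 145.0207 mm.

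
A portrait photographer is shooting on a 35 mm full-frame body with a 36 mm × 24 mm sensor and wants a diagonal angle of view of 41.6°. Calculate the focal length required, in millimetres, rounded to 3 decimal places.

56.950 mm

Sensor diagonal = √(36² + 24²) = √1872.0000 ≈ 43.2666 mm.
From α = 2·arctan(d/2f) we get f = d / (2·tan(α/2)).
With d = 43.2666 mm and α/2 = 20.8°, tan(α/2) ≈ 0.37986, so f ≈ 43.2666 / 0.75973 ≈ 56.9501 mm.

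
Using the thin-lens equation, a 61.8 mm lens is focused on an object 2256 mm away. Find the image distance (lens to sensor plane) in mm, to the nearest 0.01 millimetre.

63.54 mm

1/dᵢ = 1/f − 1/dₒ = 1/61.8 − 1/2256 = 0.0157380 mm⁻¹.
dᵢ = 1/0.0157380 ≈ 63.5406 mm.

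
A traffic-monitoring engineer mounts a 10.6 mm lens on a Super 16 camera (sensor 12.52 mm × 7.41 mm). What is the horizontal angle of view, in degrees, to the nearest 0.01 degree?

Angle of view α = 2·arctan(w/2f) with w = 12.52 mm and f = 10.6 mm.
w/2f = 0.59057; arctan(0.59057) ≈ 30.5647°, so α ≈ 61.1293°.

61.13°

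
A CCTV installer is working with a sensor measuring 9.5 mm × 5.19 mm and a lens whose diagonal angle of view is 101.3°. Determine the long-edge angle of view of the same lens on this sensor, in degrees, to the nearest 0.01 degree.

93.89°

Sensor diagonal = √(9.5² + 5.19²) = √117.1861 ≈ 10.8253 mm.
From the diagonal AOV: f = 10.8253 / (2·tan(50.65°)) = 10.8253 / 2.43918 ≈ 4.4381 mm.
Long-edge AOV = 2·arctan(9.5 / (2 × 4.4381)) = 2·arctan(1.07028) ≈ 93.8887°.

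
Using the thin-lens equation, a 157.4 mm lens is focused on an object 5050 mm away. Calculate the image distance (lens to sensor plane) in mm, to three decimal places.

162.464 mm

1/dᵢ = 1/f − 1/dₒ = 1/157.4 − 1/5050 = 0.0061552 mm⁻¹.
dᵢ = 1/0.0061552 ≈ 162.4637 mm.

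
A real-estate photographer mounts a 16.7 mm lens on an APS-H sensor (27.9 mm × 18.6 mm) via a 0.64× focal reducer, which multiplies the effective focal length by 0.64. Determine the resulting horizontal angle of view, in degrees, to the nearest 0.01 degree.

Effective focal length f = 16.7 × 0.64 = 10.688 mm.
α = 2·arctan(27.9 / (2 × 10.688)) = 2·arctan(1.30520) ≈ 105.0839°.

105.08°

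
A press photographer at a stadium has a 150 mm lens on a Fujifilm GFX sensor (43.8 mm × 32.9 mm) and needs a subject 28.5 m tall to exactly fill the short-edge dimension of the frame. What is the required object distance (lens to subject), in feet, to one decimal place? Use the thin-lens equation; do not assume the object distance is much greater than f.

W: 28.5 m = 28500 mm.
Magnification m = h/W = dᵢ/dₒ; combined with 1/f = 1/dₒ + 1/dᵢ this gives dₒ = f·(1 + W/h).
dₒ = 150 mm × (1 + 28500/32.9) = 150 × 867.2614 ≈ 130089.210 mm = 130089.210/304.8 ft = 426.802 ft.

426.8 ft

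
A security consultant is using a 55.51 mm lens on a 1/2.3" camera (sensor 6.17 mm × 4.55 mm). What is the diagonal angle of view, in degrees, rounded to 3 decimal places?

7.900°

Sensor diagonal = √(6.17² + 4.55²) = √58.7714 ≈ 7.6663 mm.
Angle of view α = 2·arctan(d/2f) with d = 7.6663 mm and f = 55.51 mm.
d/2f = 0.06905; arctan(0.06905) ≈ 3.9502°, so α ≈ 7.9003°.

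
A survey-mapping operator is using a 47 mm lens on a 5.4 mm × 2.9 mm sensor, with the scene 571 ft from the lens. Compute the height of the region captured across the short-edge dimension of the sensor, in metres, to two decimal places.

10.74 m

dₒ: 571 ft × 304.8 mm/ft = 174040.79 mm.
Similar triangles through the lens centre give W/dₒ = h/dᵢ; with 1/f = 1/dₒ + 1/dᵢ this gives W = h·(dₒ − f)/f.
W = 2.9 mm × (174041 − 47) / 47 = 2.9 × 3701.9956 ≈ 10735.787 mm = 10.7358 m.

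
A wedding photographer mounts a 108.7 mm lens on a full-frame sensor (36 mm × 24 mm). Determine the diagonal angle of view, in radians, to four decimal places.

Sensor diagonal = √(36² + 24²) = √1872.0000 ≈ 43.2666 mm.
Angle of view α = 2·arctan(d/2f) with d = 43.2666 mm and f = 108.7 mm.
d/2f = 0.19902; arctan(0.19902) ≈ 0.1965 rad, so α ≈ 0.3929 rad.

0.3929 rad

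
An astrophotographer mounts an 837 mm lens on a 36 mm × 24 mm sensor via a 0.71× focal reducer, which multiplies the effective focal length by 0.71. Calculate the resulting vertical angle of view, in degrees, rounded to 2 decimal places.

Effective focal length f = 837 × 0.71 = 594.27 mm.
α = 2·arctan(24 / (2 × 594.27)) = 2·arctan(0.02019) ≈ 2.3136°.

2.31°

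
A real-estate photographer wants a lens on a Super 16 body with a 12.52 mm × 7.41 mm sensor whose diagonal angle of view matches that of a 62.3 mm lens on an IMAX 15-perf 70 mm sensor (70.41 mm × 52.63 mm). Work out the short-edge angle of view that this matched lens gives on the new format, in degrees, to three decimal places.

Sensor diagonal = √(70.41² + 52.63²) = √7727.4850 ≈ 87.9061 mm.
Sensor diagonal = √(12.52² + 7.41²) = √211.6585 ≈ 14.5485 mm.
Equal diagonal AOV ⇒ f₂ = f₁ · 14.5485/87.9061 = 62.3 × 0.16550 ≈ 10.3107 mm.
Short-edge AOV on the new format = 2·arctan(7.41 / (2 × 10.3107)) = 2·arctan(0.35934) ≈ 39.5304°.

39.530°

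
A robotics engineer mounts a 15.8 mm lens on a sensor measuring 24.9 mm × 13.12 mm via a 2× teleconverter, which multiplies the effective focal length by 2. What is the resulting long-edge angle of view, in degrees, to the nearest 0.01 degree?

43.01°

Effective focal length f = 15.8 × 2 = 31.6 mm.
α = 2·arctan(24.9 / (2 × 31.6)) = 2·arctan(0.39399) ≈ 43.0076°.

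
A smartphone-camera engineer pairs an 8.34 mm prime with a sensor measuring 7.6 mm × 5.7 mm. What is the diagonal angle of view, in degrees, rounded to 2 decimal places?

Sensor diagonal = √(7.6² + 5.7²) = √90.2500 ≈ 9.5000 mm.
Angle of view α = 2·arctan(d/2f) with d = 9.5000 mm and f = 8.34 mm.
d/2f = 0.56954; arctan(0.56954) ≈ 29.6634°, so α ≈ 59.3269°.

59.33°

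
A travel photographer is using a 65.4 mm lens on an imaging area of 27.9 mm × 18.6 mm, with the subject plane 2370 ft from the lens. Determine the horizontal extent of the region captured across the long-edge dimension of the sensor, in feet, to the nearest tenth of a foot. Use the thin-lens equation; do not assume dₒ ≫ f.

dₒ: 2370 ft × 304.8 mm/ft = 722375.98 mm.
Similar triangles through the lens centre give W/dₒ = w/dᵢ; with 1/f = 1/dₒ + 1/dᵢ this gives W = w·(dₒ − f)/f.
W = 27.9 mm × (722376 − 65.4) / 65.4 = 27.9 × 11044.5042 ≈ 308141.668 mm = 308141.668/304.8 ft = 1010.96 ft.

1011.0 ft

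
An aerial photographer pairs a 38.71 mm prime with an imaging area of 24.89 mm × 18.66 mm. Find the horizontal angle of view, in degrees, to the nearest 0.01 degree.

35.64°

Angle of view α = 2·arctan(w/2f) with w = 24.89 mm and f = 38.71 mm.
w/2f = 0.32149; arctan(0.32149) ≈ 17.8222°, so α ≈ 35.6445°.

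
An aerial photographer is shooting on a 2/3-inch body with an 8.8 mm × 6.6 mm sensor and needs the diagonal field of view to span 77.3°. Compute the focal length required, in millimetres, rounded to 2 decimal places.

6.88 mm

Sensor diagonal = √(8.8² + 6.6²) = √121.0000 ≈ 11.0000 mm.
From α = 2·arctan(d/2f) we get f = d / (2·tan(α/2)).
With d = 11.0000 mm and α/2 = 38.65°, tan(α/2) ≈ 0.79972, so f ≈ 11.0000 / 1.59944 ≈ 6.8774 mm.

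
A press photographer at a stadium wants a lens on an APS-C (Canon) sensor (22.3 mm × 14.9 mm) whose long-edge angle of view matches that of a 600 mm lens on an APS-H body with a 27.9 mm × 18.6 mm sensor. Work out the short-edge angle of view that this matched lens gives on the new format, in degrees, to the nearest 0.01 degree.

1.78°

Equal long-edge AOV ⇒ f₂ = f₁ · 22.3/27.9 = 600 × 0.79928 ≈ 479.5699 mm.
Short-edge AOV on the new format = 2·arctan(14.9 / (2 × 479.5699)) = 2·arctan(0.01553) ≈ 1.7800°.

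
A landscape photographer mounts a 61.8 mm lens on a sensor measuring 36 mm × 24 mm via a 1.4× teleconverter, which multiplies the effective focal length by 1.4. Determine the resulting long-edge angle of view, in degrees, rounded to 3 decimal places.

23.505°

Effective focal length f = 61.8 × 1.4 = 86.52 mm.
α = 2·arctan(36 / (2 × 86.52)) = 2·arctan(0.20804) ≈ 23.5048°.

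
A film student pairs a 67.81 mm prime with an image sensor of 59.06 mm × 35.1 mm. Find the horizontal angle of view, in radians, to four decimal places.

Angle of view α = 2·arctan(w/2f) with w = 59.06 mm and f = 67.81 mm.
w/2f = 0.43548; arctan(0.43548) ≈ 0.4107 rad, so α ≈ 0.8214 rad.

0.8214 rad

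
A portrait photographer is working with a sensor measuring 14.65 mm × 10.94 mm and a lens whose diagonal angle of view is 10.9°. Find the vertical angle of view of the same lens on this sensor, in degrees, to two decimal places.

6.53°

Sensor diagonal = √(14.65² + 10.94²) = √334.3061 ≈ 18.2840 mm.
From the diagonal AOV: f = 18.2840 / (2·tan(5.45°)) = 18.2840 / 0.19082 ≈ 95.8199 mm.
Vertical AOV = 2·arctan(10.94 / (2 × 95.8199)) = 2·arctan(0.05709) ≈ 6.5345°.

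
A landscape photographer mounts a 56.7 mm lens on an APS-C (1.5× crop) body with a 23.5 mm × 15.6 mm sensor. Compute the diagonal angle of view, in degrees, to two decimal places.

Sensor diagonal = √(23.5² + 15.6²) = √795.6100 ≈ 28.2066 mm.
Angle of view α = 2·arctan(d/2f) with d = 28.2066 mm and f = 56.7 mm.
d/2f = 0.24874; arctan(0.24874) ≈ 13.9680°, so α ≈ 27.9360°.

27.94°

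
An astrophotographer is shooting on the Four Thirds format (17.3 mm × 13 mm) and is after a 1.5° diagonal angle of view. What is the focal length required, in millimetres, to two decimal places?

Sensor diagonal = √(17.3² + 13²) = √468.2900 ≈ 21.6400 mm.
From α = 2·arctan(d/2f) we get f = d / (2·tan(α/2)).
With d = 21.6400 mm and α/2 = 0.75°, tan(α/2) ≈ 0.01309, so f ≈ 21.6400 / 0.02618 ≈ 826.5403 mm.

826.54 mm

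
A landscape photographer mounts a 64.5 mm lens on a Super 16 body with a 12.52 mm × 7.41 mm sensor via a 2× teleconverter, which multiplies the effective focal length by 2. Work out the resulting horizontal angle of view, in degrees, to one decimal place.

Effective focal length f = 64.5 × 2 = 129 mm.
α = 2·arctan(12.52 / (2 × 129)) = 2·arctan(0.04853) ≈ 5.5564°.

5.6°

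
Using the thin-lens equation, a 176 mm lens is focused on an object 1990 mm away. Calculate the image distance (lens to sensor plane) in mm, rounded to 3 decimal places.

1/dᵢ = 1/f − 1/dₒ = 1/176 − 1/1990 = 0.0051793 mm⁻¹.
dᵢ = 1/0.0051793 ≈ 193.0761 mm.

193.076 mm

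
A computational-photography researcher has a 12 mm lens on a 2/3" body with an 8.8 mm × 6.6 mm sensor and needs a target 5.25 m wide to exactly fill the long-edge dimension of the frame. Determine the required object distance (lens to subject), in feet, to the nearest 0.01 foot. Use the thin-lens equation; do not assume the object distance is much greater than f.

23.53 ft

W: 5.25 m = 5250 mm.
Magnification m = w/W = dᵢ/dₒ; combined with 1/f = 1/dₒ + 1/dᵢ this gives dₒ = f·(1 + W/w).
dₒ = 12 mm × (1 + 5250/8.8) = 12 × 597.5909 ≈ 7171.091 mm = 7171.091/304.8 ft = 23.5272 ft.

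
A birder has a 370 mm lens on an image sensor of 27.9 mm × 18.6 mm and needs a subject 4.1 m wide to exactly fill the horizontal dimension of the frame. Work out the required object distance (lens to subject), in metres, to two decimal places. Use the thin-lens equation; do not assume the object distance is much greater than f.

54.74 m

W: 4.1 m = 4100 mm.
Magnification m = w/W = dᵢ/dₒ; combined with 1/f = 1/dₒ + 1/dᵢ this gives dₒ = f·(1 + W/w).
dₒ = 370 mm × (1 + 4100/27.9) = 370 × 147.9534 ≈ 54742.760 mm = 54.7428 m.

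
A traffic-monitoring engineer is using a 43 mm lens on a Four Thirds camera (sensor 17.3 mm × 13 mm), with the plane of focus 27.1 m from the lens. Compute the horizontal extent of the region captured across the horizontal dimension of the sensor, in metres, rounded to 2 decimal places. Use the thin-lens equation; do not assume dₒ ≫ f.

10.89 m

dₒ: 27.1 m = 27100 mm.
Similar triangles through the lens centre give W/dₒ = w/dᵢ; with 1/f = 1/dₒ + 1/dᵢ this gives W = w·(dₒ − f)/f.
W = 17.3 mm × (27100 − 43) / 43 = 17.3 × 629.2326 ≈ 10885.723 mm = 10.8857 m.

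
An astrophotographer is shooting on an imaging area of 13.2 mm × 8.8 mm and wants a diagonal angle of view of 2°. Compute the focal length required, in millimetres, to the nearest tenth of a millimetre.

Sensor diagonal = √(13.2² + 8.8²) = √251.6800 ≈ 15.8644 mm.
From α = 2·arctan(d/2f) we get f = d / (2·tan(α/2)).
With d = 15.8644 mm and α/2 = 1°, tan(α/2) ≈ 0.01746, so f ≈ 15.8644 / 0.03491 ≈ 454.4362 mm.

454.4 mm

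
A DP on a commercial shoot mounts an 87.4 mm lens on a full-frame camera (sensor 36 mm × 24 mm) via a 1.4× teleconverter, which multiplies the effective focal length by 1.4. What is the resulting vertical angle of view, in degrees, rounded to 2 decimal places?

Effective focal length f = 87.4 × 1.4 = 122.36 mm.
α = 2·arctan(24 / (2 × 122.36)) = 2·arctan(0.09807) ≈ 11.2023°.

11.20°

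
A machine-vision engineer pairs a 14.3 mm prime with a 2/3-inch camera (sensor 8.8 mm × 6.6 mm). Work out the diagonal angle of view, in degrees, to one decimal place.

42.1°

Sensor diagonal = √(8.8² + 6.6²) = √121.0000 ≈ 11.0000 mm.
Angle of view α = 2·arctan(d/2f) with d = 11.0000 mm and f = 14.3 mm.
d/2f = 0.38462; arctan(0.38462) ≈ 21.0375°, so α ≈ 42.0750°.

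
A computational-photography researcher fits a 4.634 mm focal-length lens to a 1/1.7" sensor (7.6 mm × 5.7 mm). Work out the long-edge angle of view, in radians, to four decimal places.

Angle of view α = 2·arctan(w/2f) with w = 7.6 mm and f = 4.634 mm.
w/2f = 0.82003; arctan(0.82003) ≈ 0.6868 rad, so α ≈ 1.3737 rad.

1.3737 rad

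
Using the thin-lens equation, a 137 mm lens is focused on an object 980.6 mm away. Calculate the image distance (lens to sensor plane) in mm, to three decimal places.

159.249 mm

1/dᵢ = 1/f − 1/dₒ = 1/137 − 1/980.6 = 0.0062795 mm⁻¹.
dᵢ = 1/0.0062795 ≈ 159.2487 mm.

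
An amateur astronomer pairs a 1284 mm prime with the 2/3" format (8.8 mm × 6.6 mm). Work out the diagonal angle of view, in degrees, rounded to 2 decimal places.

Sensor diagonal = √(8.8² + 6.6²) = √121.0000 ≈ 11.0000 mm.
Angle of view α = 2·arctan(d/2f) with d = 11.0000 mm and f = 1284 mm.
d/2f = 0.00428; arctan(0.00428) ≈ 0.2454°, so α ≈ 0.4908°.

0.49°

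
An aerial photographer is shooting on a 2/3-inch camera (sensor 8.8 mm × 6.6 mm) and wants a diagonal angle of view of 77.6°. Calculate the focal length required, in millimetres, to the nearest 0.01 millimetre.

6.84 mm

Sensor diagonal = √(8.8² + 6.6²) = √121.0000 ≈ 11.0000 mm.
From α = 2·arctan(d/2f) we get f = d / (2·tan(α/2)).
With d = 11.0000 mm and α/2 = 38.8°, tan(α/2) ≈ 0.80402, so f ≈ 11.0000 / 1.60804 ≈ 6.8406 mm.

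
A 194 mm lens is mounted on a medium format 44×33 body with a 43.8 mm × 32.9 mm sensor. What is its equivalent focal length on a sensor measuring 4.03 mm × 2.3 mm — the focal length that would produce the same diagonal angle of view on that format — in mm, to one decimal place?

Sensor diagonal = √(43.8² + 32.9²) = √3000.8500 ≈ 54.7800 mm.
Sensor diagonal = √(4.03² + 2.3²) = √21.5309 ≈ 4.6401 mm.
Equal angle of view means equal diagonal/f ratio, so f₂ = f₁ · (diagonal₂/diagonal₁) = 194 × 4.6401/54.7800.
f₂ = 194 × 0.08470 ≈ 16.433 mm.

16.4 mm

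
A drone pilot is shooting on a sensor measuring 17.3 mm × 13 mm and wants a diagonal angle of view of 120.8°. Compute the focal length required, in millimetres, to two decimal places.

6.15 mm

Sensor diagonal = √(17.3² + 13²) = √468.2900 ≈ 21.6400 mm.
From α = 2·arctan(d/2f) we get f = d / (2·tan(α/2)).
With d = 21.6400 mm and α/2 = 60.4°, tan(α/2) ≈ 1.76032, so f ≈ 21.6400 / 3.52064 ≈ 6.1466 mm.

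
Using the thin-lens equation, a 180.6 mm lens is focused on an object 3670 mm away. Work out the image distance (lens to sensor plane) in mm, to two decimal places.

1/dᵢ = 1/f − 1/dₒ = 1/180.6 − 1/3670 = 0.0052646 mm⁻¹.
dᵢ = 1/0.0052646 ≈ 189.9473 mm.

189.95 mm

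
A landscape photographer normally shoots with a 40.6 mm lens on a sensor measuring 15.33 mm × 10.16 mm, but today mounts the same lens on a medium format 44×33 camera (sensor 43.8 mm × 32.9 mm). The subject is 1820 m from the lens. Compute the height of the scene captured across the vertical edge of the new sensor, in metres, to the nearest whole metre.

The focal length stays 40.6 mm; the relevant sensor dimension is now h = 32.9 mm. Object distance dₒ = 1820 m = 1.82e+06 mm.
Thin-lens field height W = h·(dₒ − f)/f = 32.9 × (1.82e+06 − 40.6)/40.6 ≈ 1474794.686 mm = 1474.79 m.

1475 m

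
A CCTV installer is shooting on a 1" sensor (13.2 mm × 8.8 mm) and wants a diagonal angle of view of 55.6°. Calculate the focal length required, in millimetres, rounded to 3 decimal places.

Sensor diagonal = √(13.2² + 8.8²) = √251.6800 ≈ 15.8644 mm.
From α = 2·arctan(d/2f) we get f = d / (2·tan(α/2)).
With d = 15.8644 mm and α/2 = 27.8°, tan(α/2) ≈ 0.52724, so f ≈ 15.8644 / 1.05448 ≈ 15.0448 mm.

15.045 mm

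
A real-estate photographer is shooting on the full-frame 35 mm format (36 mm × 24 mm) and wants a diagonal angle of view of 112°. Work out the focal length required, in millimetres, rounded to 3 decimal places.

14.592 mm

Sensor diagonal = √(36² + 24²) = √1872.0000 ≈ 43.2666 mm.
From α = 2·arctan(d/2f) we get f = d / (2·tan(α/2)).
With d = 43.2666 mm and α/2 = 56°, tan(α/2) ≈ 1.48256, so f ≈ 43.2666 / 2.96512 ≈ 14.5919 mm.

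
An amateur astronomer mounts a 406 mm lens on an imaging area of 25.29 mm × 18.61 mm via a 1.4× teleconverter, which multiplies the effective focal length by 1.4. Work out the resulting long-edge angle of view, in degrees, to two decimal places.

2.55°

Effective focal length f = 406 × 1.4 = 568.4 mm.
α = 2·arctan(25.29 / (2 × 568.4)) = 2·arctan(0.02225) ≈ 2.5489°.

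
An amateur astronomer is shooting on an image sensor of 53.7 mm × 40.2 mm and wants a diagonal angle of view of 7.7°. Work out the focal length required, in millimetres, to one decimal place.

498.4 mm

Sensor diagonal = √(53.7² + 40.2²) = √4499.7300 ≈ 67.0800 mm.
From α = 2·arctan(d/2f) we get f = d / (2·tan(α/2)).
With d = 67.0800 mm and α/2 = 3.85°, tan(α/2) ≈ 0.06730, so f ≈ 67.0800 / 0.13459 ≈ 498.3917 mm.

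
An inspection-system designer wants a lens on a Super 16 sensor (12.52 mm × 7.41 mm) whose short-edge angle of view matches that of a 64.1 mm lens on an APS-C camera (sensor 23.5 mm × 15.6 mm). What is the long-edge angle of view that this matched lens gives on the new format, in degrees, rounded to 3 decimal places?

Equal short-edge AOV ⇒ f₂ = f₁ · 7.41/15.6 = 64.1 × 0.47500 ≈ 30.4475 mm.
Long-edge AOV on the new format = 2·arctan(12.52 / (2 × 30.4475)) = 2·arctan(0.20560) ≈ 23.2362°.

23.236°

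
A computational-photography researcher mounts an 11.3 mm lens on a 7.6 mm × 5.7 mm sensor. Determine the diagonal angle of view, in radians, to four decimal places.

Sensor diagonal = √(7.6² + 5.7²) = √90.2500 ≈ 9.5000 mm.
Angle of view α = 2·arctan(d/2f) with d = 9.5000 mm and f = 11.3 mm.
d/2f = 0.42035; arctan(0.42035) ≈ 0.3979 rad, so α ≈ 0.7959 rad.

0.7959 rad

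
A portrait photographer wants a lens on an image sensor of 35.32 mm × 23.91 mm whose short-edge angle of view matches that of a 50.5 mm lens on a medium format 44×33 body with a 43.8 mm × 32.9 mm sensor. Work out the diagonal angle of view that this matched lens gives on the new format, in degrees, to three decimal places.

60.320°

Equal short-edge AOV ⇒ f₂ = f₁ · 23.91/32.9 = 50.5 × 0.72675 ≈ 36.7008 mm.
Sensor diagonal = √(35.32² + 23.91²) = √1819.1905 ≈ 42.6520 mm.
Diagonal AOV on the new format = 2·arctan(42.6520 / (2 × 36.7008)) = 2·arctan(0.58108) ≈ 60.3198°.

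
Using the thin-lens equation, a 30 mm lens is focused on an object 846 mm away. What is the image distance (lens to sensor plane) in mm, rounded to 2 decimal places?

31.10 mm

1/dᵢ = 1/f − 1/dₒ = 1/30 − 1/846 = 0.0321513 mm⁻¹.
dᵢ = 1/0.0321513 ≈ 31.1029 mm.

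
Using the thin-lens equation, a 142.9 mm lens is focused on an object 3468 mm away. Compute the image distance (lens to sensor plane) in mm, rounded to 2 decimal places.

149.04 mm

1/dᵢ = 1/f − 1/dₒ = 1/142.9 − 1/3468 = 0.0067095 mm⁻¹.
dᵢ = 1/0.0067095 ≈ 149.0413 mm.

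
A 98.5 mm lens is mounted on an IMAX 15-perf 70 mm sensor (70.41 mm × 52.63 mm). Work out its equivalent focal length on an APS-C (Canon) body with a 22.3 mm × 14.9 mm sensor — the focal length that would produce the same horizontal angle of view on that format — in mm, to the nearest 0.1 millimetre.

Equal angle of view means equal width/f ratio, so f₂ = f₁ · (width₂/width₁) = 98.5 × 22.3/70.41.
f₂ = 98.5 × 0.31672 ≈ 31.197 mm.

31.2 mm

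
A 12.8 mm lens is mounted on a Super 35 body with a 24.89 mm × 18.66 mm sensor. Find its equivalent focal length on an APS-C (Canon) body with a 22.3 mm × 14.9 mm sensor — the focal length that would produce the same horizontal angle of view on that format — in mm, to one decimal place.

11.5 mm

Equal angle of view means equal width/f ratio, so f₂ = f₁ · (width₂/width₁) = 12.8 × 22.3/24.89.
f₂ = 12.8 × 0.89594 ≈ 11.468 mm.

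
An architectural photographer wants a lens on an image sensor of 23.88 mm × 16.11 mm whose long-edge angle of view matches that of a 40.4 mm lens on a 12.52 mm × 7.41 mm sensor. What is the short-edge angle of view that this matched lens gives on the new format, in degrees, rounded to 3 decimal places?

11.935°

Equal long-edge AOV ⇒ f₂ = f₁ · 23.88/12.52 = 40.4 × 1.90735 ≈ 77.0569 mm.
Short-edge AOV on the new format = 2·arctan(16.11 / (2 × 77.0569)) = 2·arctan(0.10453) ≈ 11.9353°.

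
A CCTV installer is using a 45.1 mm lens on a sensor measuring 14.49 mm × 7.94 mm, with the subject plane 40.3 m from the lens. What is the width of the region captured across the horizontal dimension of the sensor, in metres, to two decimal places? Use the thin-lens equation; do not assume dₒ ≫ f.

12.93 m

dₒ: 40.3 m = 40300 mm.
Similar triangles through the lens centre give W/dₒ = w/dᵢ; with 1/f = 1/dₒ + 1/dᵢ this gives W = w·(dₒ − f)/f.
W = 14.49 mm × (40300 − 45.1) / 45.1 = 14.49 × 892.5698 ≈ 12933.337 mm = 12.9333 m.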